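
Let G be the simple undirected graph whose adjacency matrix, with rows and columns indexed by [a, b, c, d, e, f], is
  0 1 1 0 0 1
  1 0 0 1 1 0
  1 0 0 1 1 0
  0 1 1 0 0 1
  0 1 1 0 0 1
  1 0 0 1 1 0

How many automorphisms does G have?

72

G is 3-regular and bipartite with parts {a, d, e} and {b, c, f} (each part is independent and every cross-pair is an edge), so G = K_{3,3}. Each part can be permuted independently (S_3 × S_3) and the two equal-size parts can also be swapped, giving (S_3 × S_3) ⋊ Z_2 of order 2·(3!)² = 72.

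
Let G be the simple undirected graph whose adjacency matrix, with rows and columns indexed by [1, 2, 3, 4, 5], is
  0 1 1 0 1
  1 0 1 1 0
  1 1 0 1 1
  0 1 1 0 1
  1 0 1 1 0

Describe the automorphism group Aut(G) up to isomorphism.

Vertex 3 is the unique vertex of degree 4; the remaining 4 vertices each have degree 3 and induce a cycle, so G is the wheel on 5 vertices with hub 3. Every automorphism fixes the hub and acts on the rim 4-cycle, so Aut(G) ≅ Aut(C_4) = D_4 of order 8.

D_4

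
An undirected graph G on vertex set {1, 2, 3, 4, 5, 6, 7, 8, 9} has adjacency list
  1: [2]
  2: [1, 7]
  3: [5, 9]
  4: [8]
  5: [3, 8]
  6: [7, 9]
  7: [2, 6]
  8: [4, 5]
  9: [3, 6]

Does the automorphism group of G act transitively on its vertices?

No

Automorphisms preserve degree, but G has vertices of degree 1 and vertices of degree 2; no automorphism maps one to the other, so G is not vertex-transitive.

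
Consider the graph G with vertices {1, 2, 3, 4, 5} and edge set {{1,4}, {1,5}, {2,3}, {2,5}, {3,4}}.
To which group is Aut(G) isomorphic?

Every vertex has degree 2 and the graph is connected, so G is the 5-cycle C_5. C_5 has 5 rotations and 5 reflections, so Aut(C_5) ≅ D_5 of order 10.

D_5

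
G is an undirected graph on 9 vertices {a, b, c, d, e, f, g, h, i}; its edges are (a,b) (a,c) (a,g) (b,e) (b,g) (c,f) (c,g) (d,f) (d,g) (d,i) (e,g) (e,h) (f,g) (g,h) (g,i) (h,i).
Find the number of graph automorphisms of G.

16

Vertex g is the unique vertex of degree 8; the remaining 8 vertices each have degree 3 and induce a cycle, so G is the wheel on 9 vertices with hub g. With the hub fixed, the remaining symmetry is that of the rim cycle C_8, giving the dihedral group D_8.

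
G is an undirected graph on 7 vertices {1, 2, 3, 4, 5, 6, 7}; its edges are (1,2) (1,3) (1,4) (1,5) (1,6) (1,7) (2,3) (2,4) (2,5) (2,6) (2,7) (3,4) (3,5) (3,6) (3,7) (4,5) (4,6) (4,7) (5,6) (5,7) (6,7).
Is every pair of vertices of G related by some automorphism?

Yes

Every vertex has degree 6, so G is the complete graph K_7. Any permutation of the 7 vertices preserves K_7, so Aut(K_7) = S_7 of order 7! = 5040. Under this action every vertex can be carried to every other, so G is vertex-transitive.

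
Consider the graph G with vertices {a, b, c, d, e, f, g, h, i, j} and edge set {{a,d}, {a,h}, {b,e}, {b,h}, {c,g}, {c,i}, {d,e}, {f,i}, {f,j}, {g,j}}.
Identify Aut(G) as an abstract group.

G has two connected components, {c, f, g, i, j} and {a, b, d, e, h}; each is 2-regular, so G = C_5 ⊔ C_5. With two isomorphic components, Aut(G) = Aut(C_5) ≀ S_2 = (D_5 × D_5) ⋊ Z_2: permute each cycle by D_5, then optionally swap the two cycles. Order 2·(2·5)² = 200.

D_5 ≀ Z_2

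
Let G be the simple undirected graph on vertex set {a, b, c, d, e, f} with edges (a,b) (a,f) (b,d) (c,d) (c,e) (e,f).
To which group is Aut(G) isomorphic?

Every vertex has degree 2 and the graph is connected, so G is the 6-cycle C_6. C_6 has 6 rotations and 6 reflections, so Aut(C_6) ≅ D_6 of order 12.

D_6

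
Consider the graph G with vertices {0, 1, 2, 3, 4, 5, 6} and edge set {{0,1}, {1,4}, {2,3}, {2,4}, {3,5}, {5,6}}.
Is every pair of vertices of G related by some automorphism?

Automorphisms preserve degree, but G has vertices of degree 1 and vertices of degree 2; no automorphism maps one to the other, so G is not vertex-transitive.

No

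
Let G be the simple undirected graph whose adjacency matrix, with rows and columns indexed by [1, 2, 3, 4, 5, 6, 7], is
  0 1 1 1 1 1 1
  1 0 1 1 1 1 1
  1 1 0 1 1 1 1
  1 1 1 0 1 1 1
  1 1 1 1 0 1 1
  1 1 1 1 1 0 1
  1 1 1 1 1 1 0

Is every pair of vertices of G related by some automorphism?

Yes

Every vertex has degree 6, so G is the complete graph K_7. Every bijection on the vertex set is an automorphism of K_7; hence Aut(K_7) ≅ S_7, order 5040. Under this action every vertex can be carried to every other, so G is vertex-transitive.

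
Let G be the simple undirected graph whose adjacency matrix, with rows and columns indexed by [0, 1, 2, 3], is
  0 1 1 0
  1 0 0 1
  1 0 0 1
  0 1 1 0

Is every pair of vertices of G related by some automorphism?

Every vertex has degree 2 and the graph is connected, so G is the 4-cycle C_4. C_4 has 4 rotations and 4 reflections, so Aut(C_4) ≅ D_4 of order 8. Under this action every vertex can be carried to every other, so G is vertex-transitive.

Yes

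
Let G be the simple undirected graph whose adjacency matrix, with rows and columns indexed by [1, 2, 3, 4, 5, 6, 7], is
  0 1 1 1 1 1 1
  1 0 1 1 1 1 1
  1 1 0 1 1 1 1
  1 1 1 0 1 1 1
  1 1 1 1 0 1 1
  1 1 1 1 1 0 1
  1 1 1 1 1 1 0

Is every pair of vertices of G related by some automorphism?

Yes

Every vertex has degree 6, so G is the complete graph K_7. Any permutation of the 7 vertices preserves K_7, so Aut(K_7) = S_7 of order 7! = 5040. This group acts transitively on the 7 vertices.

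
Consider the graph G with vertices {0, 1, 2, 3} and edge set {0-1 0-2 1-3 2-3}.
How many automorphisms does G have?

G is 2-regular and bipartite with parts {1, 2} and {0, 3} (each part is independent and every cross-pair is an edge), so G = K_{2,2}. Aut(K_{2,2}) is the wreath product S_2 ≀ Z_2: permute within each part, then optionally swap the parts; |Aut| = 2·(2!)² = 8.

8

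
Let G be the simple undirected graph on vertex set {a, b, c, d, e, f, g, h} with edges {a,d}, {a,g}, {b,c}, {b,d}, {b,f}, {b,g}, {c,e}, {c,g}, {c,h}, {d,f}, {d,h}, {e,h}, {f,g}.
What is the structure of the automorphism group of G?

the trivial group

The degree sequence is [2, 4, 4, 4, 2, 3, 4, 3]. Checking the degree-preserving permutations of the vertex set shows that none except the identity preserves every edge, so Aut(G) is trivial.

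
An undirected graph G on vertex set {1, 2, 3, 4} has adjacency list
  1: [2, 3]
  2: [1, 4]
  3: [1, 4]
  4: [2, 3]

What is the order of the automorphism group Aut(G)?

8

G is 2-regular and bipartite on 2^2 = 4 vertices with girth 4; it is the hypercube graph Q_2. Aut(Q_2) consists of the signed permutations of the 2 coordinate axes: 2! permutations times 2^2 sign flips, so |Aut| = 2^2·2! = 8.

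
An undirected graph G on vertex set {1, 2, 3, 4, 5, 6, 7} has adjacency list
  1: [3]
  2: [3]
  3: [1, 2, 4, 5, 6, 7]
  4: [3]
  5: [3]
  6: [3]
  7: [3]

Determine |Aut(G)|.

Vertex 3 has degree 6 and every other vertex has degree 1, so G is the star K_{1,6} with centre 3. Any automorphism fixes the centre and permutes the 6 leaves freely, so Aut(G) ≅ S_6 of order 6! = 720.

720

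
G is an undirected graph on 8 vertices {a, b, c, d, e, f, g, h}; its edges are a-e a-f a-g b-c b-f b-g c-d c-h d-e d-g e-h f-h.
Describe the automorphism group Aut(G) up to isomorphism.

Z_2^3 ⋊ S_3

G is 3-regular and bipartite on 2^3 = 8 vertices with girth 4; it is the hypercube graph Q_3. The symmetry group of the 3-cube is the hyperoctahedral group B_3 = Z_2 ≀ S_3, of order 2^3·3! = 48.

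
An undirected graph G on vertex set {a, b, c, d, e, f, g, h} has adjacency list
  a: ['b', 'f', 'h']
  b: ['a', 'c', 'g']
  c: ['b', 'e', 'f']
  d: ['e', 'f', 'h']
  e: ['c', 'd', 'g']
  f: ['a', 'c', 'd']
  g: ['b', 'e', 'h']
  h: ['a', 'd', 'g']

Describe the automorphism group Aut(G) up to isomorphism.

G is 3-regular and bipartite on 2^3 = 8 vertices with girth 4; it is the hypercube graph Q_3. The symmetry group of the 3-cube is the hyperoctahedral group B_3 = Z_2 ≀ S_3, of order 2^3·3! = 48.

Z_2^3 ⋊ S_3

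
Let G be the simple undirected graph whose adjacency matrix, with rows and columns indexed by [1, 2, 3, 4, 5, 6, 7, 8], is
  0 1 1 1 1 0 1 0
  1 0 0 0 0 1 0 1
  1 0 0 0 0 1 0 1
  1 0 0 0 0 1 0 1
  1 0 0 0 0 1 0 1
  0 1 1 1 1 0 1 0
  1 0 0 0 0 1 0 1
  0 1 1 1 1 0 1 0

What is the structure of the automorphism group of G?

S_3 × S_5

The vertices split by degree into {1, 6, 8} (degree 5) and {2, 3, 4, 5, 7} (degree 3); every edge runs between the two parts, so G is the complete bipartite graph K_{3,5}. Automorphisms preserve the bipartition setwise (since the parts differ in size) and act as S_3 × S_5 within it; |Aut| = 720.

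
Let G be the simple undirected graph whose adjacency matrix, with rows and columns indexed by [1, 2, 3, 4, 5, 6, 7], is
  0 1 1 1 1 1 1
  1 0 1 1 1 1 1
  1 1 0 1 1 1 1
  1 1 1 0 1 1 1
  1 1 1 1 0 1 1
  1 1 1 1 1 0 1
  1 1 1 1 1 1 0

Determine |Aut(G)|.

5040

Every vertex has degree 6, so G is the complete graph K_7. Any permutation of the 7 vertices preserves K_7, so Aut(K_7) = S_7 of order 7! = 5040.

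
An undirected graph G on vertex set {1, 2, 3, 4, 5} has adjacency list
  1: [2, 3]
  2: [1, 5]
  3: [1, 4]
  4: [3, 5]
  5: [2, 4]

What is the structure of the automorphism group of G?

Every vertex has degree 2 and the graph is connected, so G is the 5-cycle C_5. C_5 has 5 rotations and 5 reflections, so Aut(C_5) ≅ D_5 of order 10.

D_5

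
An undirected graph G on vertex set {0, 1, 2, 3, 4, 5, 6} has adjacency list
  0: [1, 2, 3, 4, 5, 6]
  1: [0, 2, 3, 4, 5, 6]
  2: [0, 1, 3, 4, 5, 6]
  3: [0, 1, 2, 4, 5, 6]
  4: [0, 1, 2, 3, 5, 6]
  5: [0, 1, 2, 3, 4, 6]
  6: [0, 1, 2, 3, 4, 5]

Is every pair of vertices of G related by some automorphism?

All 7 vertices are pairwise adjacent: G = K_7. Any permutation of the 7 vertices preserves K_7, so Aut(K_7) = S_7 of order 7! = 5040. This group acts transitively on the 7 vertices.

Yes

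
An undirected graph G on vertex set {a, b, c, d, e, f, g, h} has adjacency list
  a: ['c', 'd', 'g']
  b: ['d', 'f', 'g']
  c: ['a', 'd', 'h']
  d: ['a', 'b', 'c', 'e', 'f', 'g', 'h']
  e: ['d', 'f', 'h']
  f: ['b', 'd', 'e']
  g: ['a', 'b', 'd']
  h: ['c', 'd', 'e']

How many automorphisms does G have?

14

Vertex d is the unique vertex of degree 7; the remaining 7 vertices each have degree 3 and induce a cycle, so G is the wheel on 8 vertices with hub d. With the hub fixed, the remaining symmetry is that of the rim cycle C_7, giving the dihedral group D_7.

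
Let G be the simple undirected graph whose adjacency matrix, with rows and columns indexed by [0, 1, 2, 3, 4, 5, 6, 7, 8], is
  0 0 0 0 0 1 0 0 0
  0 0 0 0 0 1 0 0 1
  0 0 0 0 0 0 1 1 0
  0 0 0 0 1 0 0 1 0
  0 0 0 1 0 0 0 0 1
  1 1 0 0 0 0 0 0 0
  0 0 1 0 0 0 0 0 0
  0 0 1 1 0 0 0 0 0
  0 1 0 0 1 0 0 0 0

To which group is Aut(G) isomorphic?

Z_2

The degree sequence is [1, 2, 2, 2, 2, 2, 1, 2, 2]; the two degree-1 vertices 0 and 6 are the ends of a path, so G = P_9. The only nontrivial automorphism of a path is the end-to-end reflection, so Aut(G) ≅ Z_2.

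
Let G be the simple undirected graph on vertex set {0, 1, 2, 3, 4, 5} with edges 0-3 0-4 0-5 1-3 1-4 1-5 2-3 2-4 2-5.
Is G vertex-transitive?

Yes

G is 3-regular and bipartite with parts {0, 1, 2} and {3, 4, 5} (each part is independent and every cross-pair is an edge), so G = K_{3,3}. Aut(K_{3,3}) is the wreath product S_3 ≀ Z_2: permute within each part, then optionally swap the parts; |Aut| = 2·(3!)² = 72. This group acts transitively on the 6 vertices.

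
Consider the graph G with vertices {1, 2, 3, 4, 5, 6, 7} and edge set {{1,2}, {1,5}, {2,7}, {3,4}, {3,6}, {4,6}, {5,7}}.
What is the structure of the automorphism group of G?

G has two connected components, {1, 2, 5, 7} and {3, 4, 6}; each is 2-regular, so G = C_4 ⊔ C_3. The components are non-isomorphic (different sizes), so Aut(G) = Aut(C_3) × Aut(C_4) = D_3 × D_4 of order 6·8 = 48.

D_3 × D_4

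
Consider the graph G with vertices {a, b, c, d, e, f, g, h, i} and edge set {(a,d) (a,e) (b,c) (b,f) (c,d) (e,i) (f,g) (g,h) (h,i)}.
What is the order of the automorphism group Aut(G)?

G is 2-regular and connected on 9 vertices, i.e. the cycle C_9. The automorphisms of the 9-cycle are exactly the symmetries of a regular 9-gon: the dihedral group D_9, |D_9| = 18.

18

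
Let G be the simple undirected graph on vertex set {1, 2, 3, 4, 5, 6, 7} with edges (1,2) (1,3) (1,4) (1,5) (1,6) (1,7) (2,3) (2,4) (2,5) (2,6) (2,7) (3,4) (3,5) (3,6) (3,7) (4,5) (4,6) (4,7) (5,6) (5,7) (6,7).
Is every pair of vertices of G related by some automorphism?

All 7 vertices are pairwise adjacent: G = K_7. Every bijection on the vertex set is an automorphism of K_7; hence Aut(K_7) ≅ S_7, order 5040. Under this action every vertex can be carried to every other, so G is vertex-transitive.

Yes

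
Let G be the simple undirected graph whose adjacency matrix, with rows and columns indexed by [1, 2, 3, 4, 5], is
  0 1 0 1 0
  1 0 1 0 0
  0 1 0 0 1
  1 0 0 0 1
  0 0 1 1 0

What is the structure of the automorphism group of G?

Every vertex has degree 2 and the graph is connected, so G is the 5-cycle C_5. C_5 has 5 rotations and 5 reflections, so Aut(C_5) ≅ D_5 of order 10.

D_5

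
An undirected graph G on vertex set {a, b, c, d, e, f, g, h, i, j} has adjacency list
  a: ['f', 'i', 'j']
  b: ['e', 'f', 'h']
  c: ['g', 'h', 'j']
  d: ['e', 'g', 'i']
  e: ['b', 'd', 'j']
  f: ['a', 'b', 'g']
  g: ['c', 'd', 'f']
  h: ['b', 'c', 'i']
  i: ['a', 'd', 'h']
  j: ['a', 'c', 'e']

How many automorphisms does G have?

120

G is 3-regular on 10 vertices with no triangles and no 4-cycles (girth 5): this is the Petersen graph. Viewing the Petersen graph as the Kneser graph K(5,2) — vertices are 2-subsets of {1,…,5}, edges join disjoint pairs — its automorphisms are exactly the permutations of the 5-element set, so Aut ≅ S_5 of order 120.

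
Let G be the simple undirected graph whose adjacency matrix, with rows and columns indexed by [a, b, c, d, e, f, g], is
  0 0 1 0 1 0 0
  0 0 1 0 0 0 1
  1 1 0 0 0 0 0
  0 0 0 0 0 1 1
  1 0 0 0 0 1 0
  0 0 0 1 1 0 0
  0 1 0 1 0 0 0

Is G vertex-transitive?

Yes

G is 2-regular and connected on 7 vertices, i.e. the cycle C_7. The automorphisms of the 7-cycle are exactly the symmetries of a regular 7-gon: the dihedral group D_7, |D_7| = 14. This group acts transitively on the 7 vertices.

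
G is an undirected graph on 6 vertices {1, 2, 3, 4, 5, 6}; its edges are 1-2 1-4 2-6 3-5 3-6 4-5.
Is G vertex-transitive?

Every vertex has degree 2 and the graph is connected, so G is the 6-cycle C_6. The automorphisms of the 6-cycle are exactly the symmetries of a regular 6-gon: the dihedral group D_6, |D_6| = 12. Under this action every vertex can be carried to every other, so G is vertex-transitive.

Yes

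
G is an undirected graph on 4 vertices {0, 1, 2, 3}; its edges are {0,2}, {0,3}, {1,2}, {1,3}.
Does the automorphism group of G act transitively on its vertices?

Yes

G is 2-regular and bipartite on 2^2 = 4 vertices with girth 4; it is the hypercube graph Q_2. The symmetry group of the 2-cube is the hyperoctahedral group B_2 = Z_2 ≀ S_2, of order 2^2·2! = 8. Under this action every vertex can be carried to every other, so G is vertex-transitive.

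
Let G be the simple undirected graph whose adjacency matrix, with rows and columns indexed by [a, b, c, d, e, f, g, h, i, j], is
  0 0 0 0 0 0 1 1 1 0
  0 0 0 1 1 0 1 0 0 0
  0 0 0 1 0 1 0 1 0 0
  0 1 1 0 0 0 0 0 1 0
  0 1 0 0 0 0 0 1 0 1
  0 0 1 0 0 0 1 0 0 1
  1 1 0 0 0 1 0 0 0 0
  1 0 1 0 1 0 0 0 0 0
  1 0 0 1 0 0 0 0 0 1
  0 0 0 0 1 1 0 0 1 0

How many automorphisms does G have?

120

G is 3-regular on 10 vertices with no triangles and no 4-cycles (girth 5): this is the Petersen graph. Viewing the Petersen graph as the Kneser graph K(5,2) — vertices are 2-subsets of {1,…,5}, edges join disjoint pairs — its automorphisms are exactly the permutations of the 5-element set, so Aut ≅ S_5 of order 120.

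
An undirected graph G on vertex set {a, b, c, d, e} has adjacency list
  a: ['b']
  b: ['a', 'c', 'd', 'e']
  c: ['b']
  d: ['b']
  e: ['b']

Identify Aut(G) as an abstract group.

Vertex b has degree 4 and every other vertex has degree 1, so G is the star K_{1,4} with centre b. The 4 leaves are pairwise interchangeable while the centre is fixed, giving Aut(G) = S_4.

S_4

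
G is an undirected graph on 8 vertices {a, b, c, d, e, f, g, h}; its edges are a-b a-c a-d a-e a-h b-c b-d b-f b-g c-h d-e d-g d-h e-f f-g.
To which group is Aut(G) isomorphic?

The degree sequence is [5, 5, 3, 5, 3, 3, 3, 3]. Checking the degree-preserving permutations of the vertex set shows that none except the identity preserves every edge, so Aut(G) is trivial.

the trivial group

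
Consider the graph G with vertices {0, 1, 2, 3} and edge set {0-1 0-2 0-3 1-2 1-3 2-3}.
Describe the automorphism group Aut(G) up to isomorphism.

S_4

All 4 vertices are pairwise adjacent: G = K_4. Any permutation of the 4 vertices preserves K_4, so Aut(K_4) = S_4 of order 4! = 24.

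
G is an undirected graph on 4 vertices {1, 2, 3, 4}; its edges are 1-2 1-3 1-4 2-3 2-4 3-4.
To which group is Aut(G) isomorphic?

All 4 vertices are pairwise adjacent: G = K_4. Every bijection on the vertex set is an automorphism of K_4; hence Aut(K_4) ≅ S_4, order 24.

S_4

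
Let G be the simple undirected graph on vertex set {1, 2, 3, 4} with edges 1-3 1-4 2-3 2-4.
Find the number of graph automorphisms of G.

Every vertex has degree 2 and the graph is connected, so G is the 4-cycle C_4. The automorphisms of the 4-cycle are exactly the symmetries of a regular 4-gon: the dihedral group D_4, |D_4| = 8.

8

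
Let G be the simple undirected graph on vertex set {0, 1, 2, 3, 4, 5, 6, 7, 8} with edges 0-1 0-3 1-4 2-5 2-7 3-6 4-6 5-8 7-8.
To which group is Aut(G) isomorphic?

D_5 × D_4

G has two connected components, {0, 1, 3, 4, 6} and {2, 5, 7, 8}; each is 2-regular, so G = C_5 ⊔ C_4. The components are non-isomorphic (different sizes), so Aut(G) = Aut(C_5) × Aut(C_4) = D_5 × D_4 of order 10·8 = 80.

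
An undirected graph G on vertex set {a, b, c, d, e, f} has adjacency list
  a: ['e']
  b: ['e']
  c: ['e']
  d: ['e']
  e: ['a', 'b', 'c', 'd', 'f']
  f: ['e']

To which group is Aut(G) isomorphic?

Vertex e has degree 5 and every other vertex has degree 1, so G is the star K_{1,5} with centre e. The 5 leaves are pairwise interchangeable while the centre is fixed, giving Aut(G) = S_5.

the symmetric group on 5 letters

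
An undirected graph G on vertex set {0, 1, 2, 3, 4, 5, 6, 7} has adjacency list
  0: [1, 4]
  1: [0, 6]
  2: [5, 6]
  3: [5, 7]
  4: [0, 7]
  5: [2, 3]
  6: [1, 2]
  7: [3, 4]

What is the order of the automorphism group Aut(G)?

16

Every vertex has degree 2 and the graph is connected, so G is the 8-cycle C_8. C_8 has 8 rotations and 8 reflections, so Aut(C_8) ≅ D_8 of order 16.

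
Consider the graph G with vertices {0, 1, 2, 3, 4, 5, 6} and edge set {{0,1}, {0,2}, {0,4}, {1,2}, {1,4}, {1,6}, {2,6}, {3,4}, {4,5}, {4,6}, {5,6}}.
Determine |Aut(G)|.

Degrees alone do not determine every vertex (e.g. 0 and 2 both have degree 3), but their neighbour-degree multisets differ: N(0) has degrees [3, 4, 5] while N(2) has degrees [3, 4, 4]. Repeating this refinement separates all vertices, so the only automorphism is the identity.

1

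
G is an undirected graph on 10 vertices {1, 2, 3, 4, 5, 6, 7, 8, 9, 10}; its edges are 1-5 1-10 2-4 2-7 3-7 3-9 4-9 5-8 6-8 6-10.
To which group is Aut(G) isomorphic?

G has two connected components, {1, 5, 6, 8, 10} and {2, 3, 4, 7, 9}; each is 2-regular, so G = C_5 ⊔ C_5. Aut of a disjoint union of two copies of C_5 is the wreath product D_5 ≀ Z_2, of order 2·10² = 200.

(D_5 × D_5) ⋊ Z_2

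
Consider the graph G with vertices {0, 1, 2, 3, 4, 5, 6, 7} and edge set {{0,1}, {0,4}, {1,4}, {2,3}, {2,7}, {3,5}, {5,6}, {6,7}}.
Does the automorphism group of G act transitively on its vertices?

No

G has two connected components, {2, 3, 5, 6, 7} and {0, 1, 4}; each is 2-regular, so G = C_5 ⊔ C_3. The orbit of 0 under Aut(G) is {0, 1, 4}, which does not contain 2, so G is not vertex-transitive.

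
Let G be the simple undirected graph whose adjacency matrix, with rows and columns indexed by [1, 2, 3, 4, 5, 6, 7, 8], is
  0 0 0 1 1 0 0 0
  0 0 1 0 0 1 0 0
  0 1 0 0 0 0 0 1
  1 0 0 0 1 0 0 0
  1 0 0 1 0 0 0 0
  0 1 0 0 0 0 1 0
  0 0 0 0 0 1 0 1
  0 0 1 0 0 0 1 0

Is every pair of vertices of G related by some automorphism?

G has two connected components, {2, 3, 6, 7, 8} and {1, 4, 5}; each is 2-regular, so G = C_5 ⊔ C_3. The orbit of 1 under Aut(G) is {1, 4, 5}, which does not contain 2, so G is not vertex-transitive.

No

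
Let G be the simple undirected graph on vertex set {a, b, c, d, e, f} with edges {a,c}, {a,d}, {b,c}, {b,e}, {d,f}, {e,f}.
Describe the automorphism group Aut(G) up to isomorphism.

D_6

Every vertex has degree 2 and the graph is connected, so G is the 6-cycle C_6. C_6 has 6 rotations and 6 reflections, so Aut(C_6) ≅ D_6 of order 12.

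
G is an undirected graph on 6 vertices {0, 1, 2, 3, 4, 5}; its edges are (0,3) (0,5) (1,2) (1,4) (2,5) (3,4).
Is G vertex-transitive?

G is 2-regular and connected on 6 vertices, i.e. the cycle C_6. The automorphisms of the 6-cycle are exactly the symmetries of a regular 6-gon: the dihedral group D_6, |D_6| = 12. Under this action every vertex can be carried to every other, so G is vertex-transitive.

Yes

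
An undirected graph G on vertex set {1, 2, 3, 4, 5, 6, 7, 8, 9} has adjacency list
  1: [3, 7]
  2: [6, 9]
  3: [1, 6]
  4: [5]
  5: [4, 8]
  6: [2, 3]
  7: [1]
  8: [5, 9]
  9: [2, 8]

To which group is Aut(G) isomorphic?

C_2

The degree sequence is [2, 2, 2, 1, 2, 2, 1, 2, 2]; the two degree-1 vertices 4 and 7 are the ends of a path, so G = P_9. The only nontrivial automorphism of a path is the end-to-end reflection, so Aut(G) ≅ Z_2.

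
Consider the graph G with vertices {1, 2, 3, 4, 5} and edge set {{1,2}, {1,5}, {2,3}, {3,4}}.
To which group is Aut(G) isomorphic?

C_2

The degree sequence is [2, 2, 2, 1, 1]; the two degree-1 vertices 4 and 5 are the ends of a path, so G = P_5. A path has exactly one nontrivial symmetry — reversal — giving Aut(G) of order 2.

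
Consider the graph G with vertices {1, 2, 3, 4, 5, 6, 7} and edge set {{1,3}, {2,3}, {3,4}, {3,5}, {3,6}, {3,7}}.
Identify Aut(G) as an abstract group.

Vertex 3 has degree 6 and every other vertex has degree 1, so G is the star K_{1,6} with centre 3. Any automorphism fixes the centre and permutes the 6 leaves freely, so Aut(G) ≅ S_6 of order 6! = 720.

the symmetric group on 6 letters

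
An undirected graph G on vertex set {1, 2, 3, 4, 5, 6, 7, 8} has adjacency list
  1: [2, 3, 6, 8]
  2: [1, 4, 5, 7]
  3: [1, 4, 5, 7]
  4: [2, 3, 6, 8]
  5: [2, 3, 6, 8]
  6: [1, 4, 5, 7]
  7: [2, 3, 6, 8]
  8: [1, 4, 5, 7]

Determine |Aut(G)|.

1152

G is 4-regular and bipartite with parts {2, 3, 6, 8} and {1, 4, 5, 7} (each part is independent and every cross-pair is an edge), so G = K_{4,4}. Each part can be permuted independently (S_4 × S_4) and the two equal-size parts can also be swapped, giving (S_4 × S_4) ⋊ Z_2 of order 2·(4!)² = 1152.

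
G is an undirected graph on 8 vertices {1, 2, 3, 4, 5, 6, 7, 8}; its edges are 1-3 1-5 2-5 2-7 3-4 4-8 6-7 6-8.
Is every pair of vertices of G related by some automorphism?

G is 2-regular and connected on 8 vertices, i.e. the cycle C_8. C_8 has 8 rotations and 8 reflections, so Aut(C_8) ≅ D_8 of order 16. This group acts transitively on the 8 vertices.

Yes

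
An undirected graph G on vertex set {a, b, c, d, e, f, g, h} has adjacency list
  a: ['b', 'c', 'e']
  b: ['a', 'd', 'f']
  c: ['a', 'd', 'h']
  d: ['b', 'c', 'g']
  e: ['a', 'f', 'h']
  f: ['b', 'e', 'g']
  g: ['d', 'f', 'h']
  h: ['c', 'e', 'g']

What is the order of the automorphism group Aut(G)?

G is 3-regular and bipartite on 2^3 = 8 vertices with girth 4; it is the hypercube graph Q_3. Aut(Q_3) consists of the signed permutations of the 3 coordinate axes: 3! permutations times 2^3 sign flips, so |Aut| = 2^3·3! = 48.

48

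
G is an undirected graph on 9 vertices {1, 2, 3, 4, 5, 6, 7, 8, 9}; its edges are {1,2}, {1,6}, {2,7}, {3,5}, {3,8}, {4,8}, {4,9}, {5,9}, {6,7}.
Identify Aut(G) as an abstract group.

G has two connected components, {3, 4, 5, 8, 9} and {1, 2, 6, 7}; each is 2-regular, so G = C_5 ⊔ C_4. No automorphism exchanges components of different sizes, hence Aut(G) is the direct product D_4 × D_5, order 80.

D_4 × D_5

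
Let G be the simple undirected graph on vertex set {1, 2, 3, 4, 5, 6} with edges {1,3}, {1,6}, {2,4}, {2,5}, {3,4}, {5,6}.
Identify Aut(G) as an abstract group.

G is 2-regular and connected on 6 vertices, i.e. the cycle C_6. The automorphisms of the 6-cycle are exactly the symmetries of a regular 6-gon: the dihedral group D_6, |D_6| = 12.

D_6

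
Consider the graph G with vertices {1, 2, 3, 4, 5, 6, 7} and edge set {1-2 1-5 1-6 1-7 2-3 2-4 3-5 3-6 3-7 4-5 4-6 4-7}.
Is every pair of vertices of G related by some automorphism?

Automorphisms preserve degree, but G has vertices of degree 3 and vertices of degree 4; no automorphism maps one to the other, so G is not vertex-transitive.

No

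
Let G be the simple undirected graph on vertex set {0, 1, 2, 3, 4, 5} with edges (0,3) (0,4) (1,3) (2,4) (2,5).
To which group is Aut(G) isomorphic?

the cyclic group of order 2

The degree sequence is [2, 1, 2, 2, 2, 1]; the two degree-1 vertices 1 and 5 are the ends of a path, so G = P_6. A path has exactly one nontrivial symmetry — reversal — giving Aut(G) of order 2.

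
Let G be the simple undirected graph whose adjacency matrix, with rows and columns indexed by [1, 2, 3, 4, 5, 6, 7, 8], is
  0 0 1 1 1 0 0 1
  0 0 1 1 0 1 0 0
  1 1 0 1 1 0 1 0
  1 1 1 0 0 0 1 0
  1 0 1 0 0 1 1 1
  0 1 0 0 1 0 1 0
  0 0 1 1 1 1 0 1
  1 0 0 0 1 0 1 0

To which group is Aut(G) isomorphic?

the trivial group

The degree sequence is [4, 3, 5, 4, 5, 3, 5, 3]. Checking the degree-preserving permutations of the vertex set shows that none except the identity preserves every edge, so Aut(G) is trivial.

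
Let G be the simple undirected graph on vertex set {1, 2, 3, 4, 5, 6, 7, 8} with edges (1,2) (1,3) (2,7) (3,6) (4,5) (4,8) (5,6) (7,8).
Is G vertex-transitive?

Yes

G is 2-regular and connected on 8 vertices, i.e. the cycle C_8. The automorphisms of the 8-cycle are exactly the symmetries of a regular 8-gon: the dihedral group D_8, |D_8| = 16. This group acts transitively on the 8 vertices.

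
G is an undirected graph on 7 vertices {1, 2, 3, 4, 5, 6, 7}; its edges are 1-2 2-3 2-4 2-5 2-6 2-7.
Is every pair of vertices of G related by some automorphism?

No

Vertex 2 is the only vertex of degree 6, so every automorphism fixes it; G is not vertex-transitive.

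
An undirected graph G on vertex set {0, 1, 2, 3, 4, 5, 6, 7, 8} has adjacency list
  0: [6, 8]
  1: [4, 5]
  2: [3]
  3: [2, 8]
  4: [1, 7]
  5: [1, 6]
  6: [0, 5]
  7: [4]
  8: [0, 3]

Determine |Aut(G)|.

The degree sequence is [2, 2, 1, 2, 2, 2, 2, 1, 2]; the two degree-1 vertices 2 and 7 are the ends of a path, so G = P_9. A path has exactly one nontrivial symmetry — reversal — giving Aut(G) of order 2.

2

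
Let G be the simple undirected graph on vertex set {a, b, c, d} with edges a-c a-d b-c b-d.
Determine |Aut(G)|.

Every vertex has degree 2 and the graph is connected, so G is the 4-cycle C_4. The automorphisms of the 4-cycle are exactly the symmetries of a regular 4-gon: the dihedral group D_4, |D_4| = 8.

8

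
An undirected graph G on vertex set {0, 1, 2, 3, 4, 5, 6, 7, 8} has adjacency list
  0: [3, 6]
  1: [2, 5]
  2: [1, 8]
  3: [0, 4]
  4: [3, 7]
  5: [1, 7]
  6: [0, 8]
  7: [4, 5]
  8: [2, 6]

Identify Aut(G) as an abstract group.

D_9

G is 2-regular and connected on 9 vertices, i.e. the cycle C_9. The automorphisms of the 9-cycle are exactly the symmetries of a regular 9-gon: the dihedral group D_9, |D_9| = 18.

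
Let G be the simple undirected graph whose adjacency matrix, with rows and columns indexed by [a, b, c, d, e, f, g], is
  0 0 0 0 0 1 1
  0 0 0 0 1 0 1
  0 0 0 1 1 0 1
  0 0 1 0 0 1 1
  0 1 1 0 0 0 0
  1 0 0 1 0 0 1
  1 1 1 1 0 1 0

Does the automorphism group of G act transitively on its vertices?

Vertex g is the only vertex of degree 5, so every automorphism fixes it; G is not vertex-transitive.

No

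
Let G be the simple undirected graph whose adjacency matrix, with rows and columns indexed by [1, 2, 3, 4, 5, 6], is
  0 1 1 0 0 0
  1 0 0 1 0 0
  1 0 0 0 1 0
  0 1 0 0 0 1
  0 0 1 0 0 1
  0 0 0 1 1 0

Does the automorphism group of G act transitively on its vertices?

Yes

Every vertex has degree 2 and the graph is connected, so G is the 6-cycle C_6. C_6 has 6 rotations and 6 reflections, so Aut(C_6) ≅ D_6 of order 12. This group acts transitively on the 6 vertices.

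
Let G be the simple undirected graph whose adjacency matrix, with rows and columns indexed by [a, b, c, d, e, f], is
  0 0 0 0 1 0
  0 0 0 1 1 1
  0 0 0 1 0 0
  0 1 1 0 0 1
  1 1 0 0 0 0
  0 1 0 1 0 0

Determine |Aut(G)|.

Degrees alone do not determine every vertex (e.g. a and c both have degree 1), but their neighbour-degree multisets differ: N(a) has degrees [2] while N(c) has degrees [3]. Repeating this refinement separates all vertices, so the only automorphism is the identity.

1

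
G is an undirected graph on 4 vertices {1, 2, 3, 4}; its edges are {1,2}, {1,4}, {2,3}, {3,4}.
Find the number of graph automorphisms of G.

Every vertex has degree 2 and the graph is connected, so G is the 4-cycle C_4. The automorphisms of the 4-cycle are exactly the symmetries of a regular 4-gon: the dihedral group D_4, |D_4| = 8.

8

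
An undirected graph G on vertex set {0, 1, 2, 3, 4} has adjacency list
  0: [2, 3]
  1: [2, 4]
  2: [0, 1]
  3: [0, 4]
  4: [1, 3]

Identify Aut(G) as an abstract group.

Every vertex has degree 2 and the graph is connected, so G is the 5-cycle C_5. The automorphisms of the 5-cycle are exactly the symmetries of a regular 5-gon: the dihedral group D_5, |D_5| = 10.

D_5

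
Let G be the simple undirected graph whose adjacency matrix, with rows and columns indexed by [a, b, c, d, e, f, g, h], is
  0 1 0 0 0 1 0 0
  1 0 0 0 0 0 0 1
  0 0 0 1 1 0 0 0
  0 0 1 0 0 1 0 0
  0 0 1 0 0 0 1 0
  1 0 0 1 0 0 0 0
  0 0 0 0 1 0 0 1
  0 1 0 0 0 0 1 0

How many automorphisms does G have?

16

Every vertex has degree 2 and the graph is connected, so G is the 8-cycle C_8. The automorphisms of the 8-cycle are exactly the symmetries of a regular 8-gon: the dihedral group D_8, |D_8| = 16.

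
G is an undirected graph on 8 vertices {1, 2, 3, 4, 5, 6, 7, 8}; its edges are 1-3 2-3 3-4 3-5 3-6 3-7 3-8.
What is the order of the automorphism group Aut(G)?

5040

Vertex 3 has degree 7 and every other vertex has degree 1, so G is the star K_{1,7} with centre 3. Any automorphism fixes the centre and permutes the 7 leaves freely, so Aut(G) ≅ S_7 of order 7! = 5040.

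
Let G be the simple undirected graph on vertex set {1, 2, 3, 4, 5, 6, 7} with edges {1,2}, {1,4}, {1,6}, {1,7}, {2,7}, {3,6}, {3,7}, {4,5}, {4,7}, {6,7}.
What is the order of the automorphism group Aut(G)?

Degrees alone do not determine every vertex (e.g. 2 and 3 both have degree 2), but their neighbour-degree multisets differ: N(2) has degrees [4, 5] while N(3) has degrees [3, 5]. Repeating this refinement separates all vertices, so the only automorphism is the identity.

1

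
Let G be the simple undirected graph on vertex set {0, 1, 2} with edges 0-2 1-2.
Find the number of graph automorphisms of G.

The degree sequence is [1, 1, 2]; the two degree-1 vertices 0 and 1 are the ends of a path, so G = P_3. A path has exactly one nontrivial symmetry — reversal — giving Aut(G) of order 2.

2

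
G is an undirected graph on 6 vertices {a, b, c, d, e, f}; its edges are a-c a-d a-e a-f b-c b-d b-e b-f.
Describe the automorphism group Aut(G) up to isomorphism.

The vertices split by degree into {a, b} (degree 4) and {c, d, e, f} (degree 2); every edge runs between the two parts, so G is the complete bipartite graph K_{2,4}. The parts have unequal sizes, so no automorphism swaps them; each part is permuted independently, giving S_4 × S_2 of order 4!·2! = 48.

S_4 × S_2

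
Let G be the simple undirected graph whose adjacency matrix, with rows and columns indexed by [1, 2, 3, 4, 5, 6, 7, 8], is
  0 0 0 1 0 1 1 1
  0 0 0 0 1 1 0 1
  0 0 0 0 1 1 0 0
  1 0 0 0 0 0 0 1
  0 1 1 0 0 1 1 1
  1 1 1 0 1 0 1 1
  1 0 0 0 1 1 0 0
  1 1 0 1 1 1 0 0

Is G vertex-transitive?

Vertex 1 is the only vertex of degree 4, so every automorphism fixes it; G is not vertex-transitive.

No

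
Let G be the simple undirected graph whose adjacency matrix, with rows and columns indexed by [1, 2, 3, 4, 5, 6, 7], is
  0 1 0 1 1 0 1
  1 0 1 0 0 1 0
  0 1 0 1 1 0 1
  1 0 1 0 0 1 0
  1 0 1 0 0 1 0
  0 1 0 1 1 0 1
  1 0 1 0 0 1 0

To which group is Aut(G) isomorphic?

S_4 × S_3

The vertices split by degree into {1, 3, 6} (degree 4) and {2, 4, 5, 7} (degree 3); every edge runs between the two parts, so G is the complete bipartite graph K_{3,4}. The parts have unequal sizes, so no automorphism swaps them; each part is permuted independently, giving S_4 × S_3 of order 4!·3! = 144.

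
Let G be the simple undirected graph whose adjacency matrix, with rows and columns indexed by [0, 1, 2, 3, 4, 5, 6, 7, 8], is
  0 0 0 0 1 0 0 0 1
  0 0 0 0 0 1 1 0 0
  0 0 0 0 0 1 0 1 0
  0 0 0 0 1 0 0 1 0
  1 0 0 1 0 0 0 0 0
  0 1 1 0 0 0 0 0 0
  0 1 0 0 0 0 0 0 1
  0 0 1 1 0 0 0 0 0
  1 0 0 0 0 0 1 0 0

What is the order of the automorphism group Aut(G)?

Every vertex has degree 2 and the graph is connected, so G is the 9-cycle C_9. C_9 has 9 rotations and 9 reflections, so Aut(C_9) ≅ D_9 of order 18.

18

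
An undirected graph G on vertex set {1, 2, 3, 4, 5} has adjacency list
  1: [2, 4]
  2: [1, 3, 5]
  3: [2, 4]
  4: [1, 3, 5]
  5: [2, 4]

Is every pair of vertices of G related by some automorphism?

Automorphisms preserve degree, but G has vertices of degree 2 and vertices of degree 3; no automorphism maps one to the other, so G is not vertex-transitive.

No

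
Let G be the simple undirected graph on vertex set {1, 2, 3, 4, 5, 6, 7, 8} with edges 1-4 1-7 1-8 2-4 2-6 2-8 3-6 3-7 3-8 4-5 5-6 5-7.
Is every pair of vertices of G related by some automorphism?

Yes

G is 3-regular and bipartite on 2^3 = 8 vertices with girth 4; it is the hypercube graph Q_3. Aut(Q_3) consists of the signed permutations of the 3 coordinate axes: 3! permutations times 2^3 sign flips, so |Aut| = 2^3·3! = 48. Under this action every vertex can be carried to every other, so G is vertex-transitive.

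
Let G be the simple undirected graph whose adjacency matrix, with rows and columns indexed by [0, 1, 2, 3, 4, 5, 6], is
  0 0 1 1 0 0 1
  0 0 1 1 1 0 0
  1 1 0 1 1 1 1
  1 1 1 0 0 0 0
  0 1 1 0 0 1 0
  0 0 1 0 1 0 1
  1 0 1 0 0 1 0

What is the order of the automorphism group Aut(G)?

Vertex 2 is the unique vertex of degree 6; the remaining 6 vertices each have degree 3 and induce a cycle, so G is the wheel on 7 vertices with hub 2. With the hub fixed, the remaining symmetry is that of the rim cycle C_6, giving the dihedral group D_6.

12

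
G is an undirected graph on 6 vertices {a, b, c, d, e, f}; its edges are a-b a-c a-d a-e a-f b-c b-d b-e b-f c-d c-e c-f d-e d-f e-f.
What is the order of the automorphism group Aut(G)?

720

Every vertex has degree 5, so G is the complete graph K_6. Every bijection on the vertex set is an automorphism of K_6; hence Aut(K_6) ≅ S_6, order 720.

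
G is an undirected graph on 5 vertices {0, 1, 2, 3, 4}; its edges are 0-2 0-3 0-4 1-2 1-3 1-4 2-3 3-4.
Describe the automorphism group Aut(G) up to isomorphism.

Vertex 3 is the unique vertex of degree 4; the remaining 4 vertices each have degree 3 and induce a cycle, so G is the wheel on 5 vertices with hub 3. With the hub fixed, the remaining symmetry is that of the rim cycle C_4, giving the dihedral group D_4.

the dihedral group of order 8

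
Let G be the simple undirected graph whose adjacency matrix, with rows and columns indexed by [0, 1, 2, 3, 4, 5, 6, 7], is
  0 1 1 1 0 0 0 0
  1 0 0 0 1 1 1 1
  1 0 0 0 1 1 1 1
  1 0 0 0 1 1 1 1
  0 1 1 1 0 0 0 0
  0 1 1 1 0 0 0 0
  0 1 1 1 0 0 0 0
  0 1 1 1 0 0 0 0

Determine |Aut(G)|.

720

The vertices split by degree into {1, 2, 3} (degree 5) and {0, 4, 5, 6, 7} (degree 3); every edge runs between the two parts, so G is the complete bipartite graph K_{3,5}. The parts have unequal sizes, so no automorphism swaps them; each part is permuted independently, giving S_5 × S_3 of order 5!·3! = 720.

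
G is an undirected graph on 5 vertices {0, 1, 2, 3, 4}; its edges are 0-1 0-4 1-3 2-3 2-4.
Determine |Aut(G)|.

10

G is 2-regular and connected on 5 vertices, i.e. the cycle C_5. The automorphisms of the 5-cycle are exactly the symmetries of a regular 5-gon: the dihedral group D_5, |D_5| = 10.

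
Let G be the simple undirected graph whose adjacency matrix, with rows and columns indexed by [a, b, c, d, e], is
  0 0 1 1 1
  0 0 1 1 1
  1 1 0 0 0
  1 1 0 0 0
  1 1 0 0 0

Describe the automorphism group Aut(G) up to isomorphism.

The vertices split by degree into {a, b} (degree 3) and {c, d, e} (degree 2); every edge runs between the two parts, so G is the complete bipartite graph K_{2,3}. Automorphisms preserve the bipartition setwise (since the parts differ in size) and act as S_2 × S_3 within it; |Aut| = 12.

S_2 × S_3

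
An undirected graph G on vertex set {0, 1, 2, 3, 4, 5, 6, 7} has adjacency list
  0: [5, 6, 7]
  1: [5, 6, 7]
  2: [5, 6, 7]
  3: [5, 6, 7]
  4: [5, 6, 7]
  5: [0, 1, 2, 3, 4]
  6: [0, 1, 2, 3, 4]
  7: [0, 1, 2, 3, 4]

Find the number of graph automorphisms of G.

The vertices split by degree into {5, 6, 7} (degree 5) and {0, 1, 2, 3, 4} (degree 3); every edge runs between the two parts, so G is the complete bipartite graph K_{3,5}. Automorphisms preserve the bipartition setwise (since the parts differ in size) and act as S_3 × S_5 within it; |Aut| = 720.

720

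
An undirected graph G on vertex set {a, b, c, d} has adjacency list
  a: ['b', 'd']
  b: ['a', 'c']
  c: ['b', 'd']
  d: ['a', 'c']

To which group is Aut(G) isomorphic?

the dihedral group of order 8

G is 2-regular and bipartite on 2^2 = 4 vertices with girth 4; it is the hypercube graph Q_2. Aut(Q_2) consists of the signed permutations of the 2 coordinate axes: 2! permutations times 2^2 sign flips, so |Aut| = 2^2·2! = 8.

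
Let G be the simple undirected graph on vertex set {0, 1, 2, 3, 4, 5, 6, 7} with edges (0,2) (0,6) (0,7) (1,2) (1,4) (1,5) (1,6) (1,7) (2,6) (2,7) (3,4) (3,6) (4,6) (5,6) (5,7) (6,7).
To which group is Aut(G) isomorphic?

the trivial group

The degree sequence is [3, 5, 4, 2, 3, 3, 7, 5]. Checking the degree-preserving permutations of the vertex set shows that none except the identity preserves every edge, so Aut(G) is trivial.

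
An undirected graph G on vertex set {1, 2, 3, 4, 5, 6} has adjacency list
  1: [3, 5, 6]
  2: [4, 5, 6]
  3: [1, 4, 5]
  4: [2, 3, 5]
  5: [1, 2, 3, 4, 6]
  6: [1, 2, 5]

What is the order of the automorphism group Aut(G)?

Vertex 5 is the unique vertex of degree 5; the remaining 5 vertices each have degree 3 and induce a cycle, so G is the wheel on 6 vertices with hub 5. Every automorphism fixes the hub and acts on the rim 5-cycle, so Aut(G) ≅ Aut(C_5) = D_5 of order 10.

10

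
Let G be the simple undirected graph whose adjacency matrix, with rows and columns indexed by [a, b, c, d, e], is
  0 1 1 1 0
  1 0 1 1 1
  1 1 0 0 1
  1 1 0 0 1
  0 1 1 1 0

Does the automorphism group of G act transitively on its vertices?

Vertex b is the only vertex of degree 4, so every automorphism fixes it; G is not vertex-transitive.

No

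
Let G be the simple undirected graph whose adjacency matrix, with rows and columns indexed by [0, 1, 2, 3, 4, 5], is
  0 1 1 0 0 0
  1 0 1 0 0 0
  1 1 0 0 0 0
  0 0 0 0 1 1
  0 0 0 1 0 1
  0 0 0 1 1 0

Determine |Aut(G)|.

72

G has two connected components, {0, 1, 2} and {3, 4, 5}; each is 2-regular, so G = C_3 ⊔ C_3. With two isomorphic components, Aut(G) = Aut(C_3) ≀ S_2 = (D_3 × D_3) ⋊ Z_2: permute each cycle by D_3, then optionally swap the two cycles. Order 2·(2·3)² = 72.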